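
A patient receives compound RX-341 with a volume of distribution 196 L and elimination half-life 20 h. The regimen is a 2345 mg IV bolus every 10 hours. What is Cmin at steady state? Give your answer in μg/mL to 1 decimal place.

28.9 μg/mL

Over one 10-h interval, 10/20 ≈ 0.5 half-lives elapse, leaving f ≈ 0.7071 of each dose.
Accumulation ratio R = 1/(1 − f) ≈ 1/0.2929 ≈ 3.4141.
Each bolus raises the concentration by D/Vd = 2345/196 ≈ 11.964 μg/mL.
Steady-state peak Cmax,ss = C₀·R ≈ 11.964 × 3.4141 ≈ 40.846 μg/mL.
Steady-state trough Cmin,ss = Cmax,ss·f ≈ 40.846 × 0.7071 ≈ 28.882 μg/mL.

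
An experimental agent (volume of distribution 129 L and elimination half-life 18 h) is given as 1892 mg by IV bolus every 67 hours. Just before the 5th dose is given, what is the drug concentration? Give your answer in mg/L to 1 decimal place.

1.2 mg/L

f = (1/2)^(τ/t½) = (1/2)^(67/18) ≈ 0.0758.
C₀ = D/Vd = 1892/129 ≈ 14.667 mg/L.
Before the 5th dose, 4 doses have been given. Superposition: Cmin = C₀·(f + f² + … + f^4).
≈ 14.667 × (0.0758 + 0.0057 + 0.0004 + 0.0000) ≈ 14.667 × 0.0819 ≈ 1.201 mg/L.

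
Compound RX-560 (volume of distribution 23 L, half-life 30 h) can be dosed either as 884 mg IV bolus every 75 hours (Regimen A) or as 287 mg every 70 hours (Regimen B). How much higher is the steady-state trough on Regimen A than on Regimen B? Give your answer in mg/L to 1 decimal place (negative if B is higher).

Regimen A: f = (1/2)^(75/30) ≈ 0.1768; Cmin,ss = (884/23)·f/(1−f) ≈ 8.255 mg/L.
Regimen B: f = (1/2)^(70/30) ≈ 0.1984; Cmin,ss = (287/23)·f/(1−f) ≈ 3.088 mg/L.
Difference ≈ 8.255 − 3.088 ≈ 5.167 mg/L.

5.2 mg/L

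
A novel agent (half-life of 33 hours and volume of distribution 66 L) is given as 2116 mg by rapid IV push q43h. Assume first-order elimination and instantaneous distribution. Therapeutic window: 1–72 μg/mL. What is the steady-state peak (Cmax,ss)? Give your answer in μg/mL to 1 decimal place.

53.9 μg/mL

τ/t½ = 43/33 ≈ 1.303, so fraction remaining f = (1/2)^(43/33) ≈ 0.4053.
Accumulation ratio R = 1/(1 − f) ≈ 1/0.5947 ≈ 1.6815.
Each bolus raises the concentration by D/Vd = 2116/66 ≈ 32.061 μg/mL.
Cmax,ss = C₀/(1 − f) ≈ 32.061/0.5947 ≈ 53.911 μg/mL.
Peak 53.9 μg/mL vs MTC 72 μg/mL: below toxic threshold.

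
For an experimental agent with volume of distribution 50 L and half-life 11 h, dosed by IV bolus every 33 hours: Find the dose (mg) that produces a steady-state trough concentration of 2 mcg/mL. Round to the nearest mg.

τ/t½ = 33/11 ≈ 3, so f = (1/2)^(33/11) ≈ 0.125000.
Cmin,ss = (D/Vd)·f/(1−f), so D = Cmin,ss·Vd·(1−f)/f.
D = 2 × 50 × (1−f)/f ≈ 2 × 50 × 7.00000 ≈ 700.00 mg.

700 mg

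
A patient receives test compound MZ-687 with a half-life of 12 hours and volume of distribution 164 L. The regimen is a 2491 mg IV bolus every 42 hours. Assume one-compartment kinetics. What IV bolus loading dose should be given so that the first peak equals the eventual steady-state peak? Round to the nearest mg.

2733 mg

f = (1/2)^(42/12) ≈ 0.088388; accumulation ratio R = 1/(1−f) ≈ 1.09696.
Loading dose to hit Cmax,ss on first dose: D_load = D_maint·R ≈ 2491 × 1.09696 ≈ 2732.53 mg.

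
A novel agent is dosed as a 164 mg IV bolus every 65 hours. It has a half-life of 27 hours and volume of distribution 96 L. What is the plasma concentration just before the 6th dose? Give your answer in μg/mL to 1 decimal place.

f = (1/2)^(τ/t½) = (1/2)^(65/27) ≈ 0.1885.
C₀ = D/Vd = 164/96 ≈ 1.708 μg/mL.
Before the 6th dose, 5 doses have been given. Superposition: Cmin = C₀·(f + f² + … + f^5).
≈ 1.708 × (0.1885 + 0.0355 + 0.0067 + 0.0013 + 0.0002) ≈ 1.708 × 0.2322 ≈ 0.397 μg/mL.

0.4 μg/mL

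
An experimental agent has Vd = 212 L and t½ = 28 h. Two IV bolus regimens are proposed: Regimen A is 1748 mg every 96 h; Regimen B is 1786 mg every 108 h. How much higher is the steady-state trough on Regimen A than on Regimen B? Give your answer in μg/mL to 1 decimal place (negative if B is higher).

0.2 μg/mL

Regimen A: f = (1/2)^(96/28) ≈ 0.0929; Cmin,ss = (1748/212)·f/(1−f) ≈ 0.844 μg/mL.
Regimen B: f = (1/2)^(108/28) ≈ 0.0690; Cmin,ss = (1786/212)·f/(1−f) ≈ 0.624 μg/mL.
Difference ≈ 0.844 − 0.624 ≈ 0.220 μg/mL.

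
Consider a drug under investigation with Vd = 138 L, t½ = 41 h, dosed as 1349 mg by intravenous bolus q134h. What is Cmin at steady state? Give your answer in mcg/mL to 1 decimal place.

1.1 mcg/mL

k = ln2/t½ = ln2/41 ≈ 0.016906 h⁻¹; fraction remaining f = e^(−kτ) = e^(−0.016906×134) ≈ 0.1038.
At steady state, accumulation factor R = 1/(1 − e^(−kτ)) ≈ 1.1158.
Each bolus raises the concentration by D/Vd = 1349/138 ≈ 9.775 mcg/mL.
Steady-state peak Cmax,ss = C₀·R ≈ 9.775 × 1.1158 ≈ 10.907 mcg/mL.
One interval later, Cmin,ss = Cmax,ss·e^(−kτ) ≈ 10.907 × 0.1038 ≈ 1.132 mcg/mL.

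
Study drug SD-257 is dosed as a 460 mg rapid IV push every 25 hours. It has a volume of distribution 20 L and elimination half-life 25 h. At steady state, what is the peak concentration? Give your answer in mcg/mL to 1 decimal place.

The dosing interval is 1 half-life, so f = 2^(−1) = 0.5.
At steady state, R = 1/(1 − 0.5) = 2/1.
Single-dose peak C₀ = D/Vd = 460/20 = 23 mcg/mL.
Steady-state peak Cmax,ss = C₀·R = 23 × 2/1 ≈ 46.000 mcg/mL.

46.0 mcg/mL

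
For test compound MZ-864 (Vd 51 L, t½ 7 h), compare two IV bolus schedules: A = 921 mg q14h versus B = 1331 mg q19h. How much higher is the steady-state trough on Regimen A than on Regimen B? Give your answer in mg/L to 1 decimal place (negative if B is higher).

Regimen A: f = (1/2)^(14/7) ≈ 0.2500; Cmin,ss = (921/51)·f/(1−f) ≈ 6.020 mg/L.
Regimen B: f = (1/2)^(19/7) ≈ 0.1524; Cmin,ss = (1331/51)·f/(1−f) ≈ 4.692 mg/L.
Difference ≈ 6.020 − 4.692 ≈ 1.328 mg/L.

1.3 mg/L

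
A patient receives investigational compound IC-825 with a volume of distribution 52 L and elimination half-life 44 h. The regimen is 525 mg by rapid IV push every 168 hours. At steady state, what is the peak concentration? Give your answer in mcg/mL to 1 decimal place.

10.9 mcg/mL

Over one 168-h interval, 168/44 ≈ 3.8182 half-lives elapse, leaving f ≈ 0.0709 of each dose.
At steady state, accumulation factor R = 1/(1 − e^(−kτ)) ≈ 1.0763.
Single-dose peak C₀ = D/Vd = 525/52 ≈ 10.096 mcg/mL.
Steady-state peak Cmax,ss = C₀·R ≈ 10.096 × 1.0763 ≈ 10.866 mcg/mL.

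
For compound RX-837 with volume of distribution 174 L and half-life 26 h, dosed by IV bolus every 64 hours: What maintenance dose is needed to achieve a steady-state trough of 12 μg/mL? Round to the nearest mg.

9413 mg

τ/t½ = 64/26 ≈ 2.4615, so f = (1/2)^(64/26) ≈ 0.181553.
Cmin,ss = (D/Vd)·f/(1−f), so D = Cmin,ss·Vd·(1−f)/f.
D = 12 × 174 × (1−f)/f ≈ 12 × 174 × 4.50803 ≈ 9412.77 mg.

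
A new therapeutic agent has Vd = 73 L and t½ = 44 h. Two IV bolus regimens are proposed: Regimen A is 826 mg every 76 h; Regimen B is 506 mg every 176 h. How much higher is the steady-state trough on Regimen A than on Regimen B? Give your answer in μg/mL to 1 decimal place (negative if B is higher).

Regimen A: f = (1/2)^(76/44) ≈ 0.3020; Cmin,ss = (826/73)·f/(1−f) ≈ 4.896 μg/mL.
Regimen B: f = (1/2)^(176/44) ≈ 0.0625; Cmin,ss = (506/73)·f/(1−f) ≈ 0.462 μg/mL.
Difference ≈ 4.896 − 0.462 ≈ 4.434 μg/mL.

4.4 μg/mL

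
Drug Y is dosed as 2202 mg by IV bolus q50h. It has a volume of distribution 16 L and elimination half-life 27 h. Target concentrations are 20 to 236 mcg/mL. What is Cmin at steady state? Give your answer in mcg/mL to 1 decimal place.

52.7 mcg/mL

τ/t½ = 50/27 ≈ 1.8519, so fraction remaining f = (1/2)^(50/27) ≈ 0.2770.
Each bolus raises the concentration by D/Vd = 2202/16 ≈ 137.625 mcg/mL.
Steady-state trough Cmin,ss = C₀·f/(1−f) ≈ 137.625 × 0.2770/0.7230 ≈ 52.728 mcg/mL.
Trough 52.7 mcg/mL vs MEC 20 mcg/mL: adequate.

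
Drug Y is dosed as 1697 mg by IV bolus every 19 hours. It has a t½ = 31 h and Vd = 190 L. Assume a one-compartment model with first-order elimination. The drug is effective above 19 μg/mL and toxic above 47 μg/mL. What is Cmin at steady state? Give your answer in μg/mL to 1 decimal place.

Over one 19-h interval, 19/31 ≈ 0.6129 half-lives elapse, leaving f ≈ 0.6539 of each dose.
Accumulation ratio R = 1/(1 − f) ≈ 1/0.3461 ≈ 2.8893.
Single-dose peak C₀ = D/Vd = 1697/190 ≈ 8.932 μg/mL.
Steady-state peak Cmax,ss = C₀·R ≈ 8.932 × 2.8893 ≈ 25.807 μg/mL.
One interval later, Cmin,ss = Cmax,ss·e^(−kτ) ≈ 25.807 × 0.6539 ≈ 16.875 μg/mL.
Trough 16.9 μg/mL vs MEC 19 μg/mL: subtherapeutic.

16.9 μg/mL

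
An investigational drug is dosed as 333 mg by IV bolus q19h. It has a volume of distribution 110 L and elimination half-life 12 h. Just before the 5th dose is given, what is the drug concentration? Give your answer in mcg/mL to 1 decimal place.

1.5 mcg/mL

f = (1/2)^(τ/t½) = (1/2)^(19/12) ≈ 0.3337.
C₀ = D/Vd = 333/110 ≈ 3.027 mcg/mL.
Before the 5th dose, 4 doses have been given. Superposition: Cmin = C₀·(f + f² + … + f^4).
≈ 3.027 × (0.3337 + 0.1114 + 0.0372 + 0.0124) ≈ 3.027 × 0.4947 ≈ 1.497 mcg/mL.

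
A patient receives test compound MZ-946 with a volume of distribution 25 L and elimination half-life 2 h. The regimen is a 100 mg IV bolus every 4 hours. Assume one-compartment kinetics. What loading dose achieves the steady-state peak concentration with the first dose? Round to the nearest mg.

133 mg

f = (1/2)^(4/2) ≈ 0.250000; accumulation ratio R = 1/(1−f) ≈ 1.33333.
Loading dose to hit Cmax,ss on first dose: D_load = D_maint·R ≈ 100 × 1.33333 ≈ 133.33 mg.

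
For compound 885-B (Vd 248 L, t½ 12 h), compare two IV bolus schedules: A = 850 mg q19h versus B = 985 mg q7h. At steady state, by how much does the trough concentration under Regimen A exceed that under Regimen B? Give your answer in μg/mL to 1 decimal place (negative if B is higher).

-6.3 μg/mL

Regimen A: f = (1/2)^(19/12) ≈ 0.3337; Cmin,ss = (850/248)·f/(1−f) ≈ 1.717 μg/mL.
Regimen B: f = (1/2)^(7/12) ≈ 0.6674; Cmin,ss = (985/248)·f/(1−f) ≈ 7.970 μg/mL.
Difference ≈ 1.717 − 7.970 ≈ -6.253 μg/mL.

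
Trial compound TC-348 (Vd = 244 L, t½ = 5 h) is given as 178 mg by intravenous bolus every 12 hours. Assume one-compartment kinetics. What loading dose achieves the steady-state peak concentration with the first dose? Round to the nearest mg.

220 mg

f = (1/2)^(12/5) ≈ 0.189465; accumulation ratio R = 1/(1−f) ≈ 1.23375.
Loading dose to hit Cmax,ss on first dose: D_load = D_maint·R ≈ 178 × 1.23375 ≈ 219.61 mg.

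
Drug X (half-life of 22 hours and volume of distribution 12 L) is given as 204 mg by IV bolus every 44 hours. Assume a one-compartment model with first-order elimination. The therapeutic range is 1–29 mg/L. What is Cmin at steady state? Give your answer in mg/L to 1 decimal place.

The dosing interval is 2 half-lives, so f = 2^(−2) = 0.25.
At steady state, R = 1/(1 − 0.25) = 4/3.
Single-dose peak C₀ = D/Vd = 204/12 = 17 mg/L.
Steady-state peak Cmax,ss = C₀·R = 17 × 4/3 ≈ 22.667 mg/L.
Steady-state trough Cmin,ss = Cmax,ss·f ≈ 22.667 × 0.25 ≈ 5.667 mg/L.
Trough 5.7 mg/L vs MEC 1 mg/L: adequate.

5.7 mg/L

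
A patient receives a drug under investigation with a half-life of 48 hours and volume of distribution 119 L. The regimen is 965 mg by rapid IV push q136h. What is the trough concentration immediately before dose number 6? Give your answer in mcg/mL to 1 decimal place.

1.3 mcg/mL

f = (1/2)^(τ/t½) = (1/2)^(136/48) ≈ 0.1403.
C₀ = D/Vd = 965/119 ≈ 8.109 mcg/mL.
Before the 6th dose, 5 doses have been given. Superposition: Cmin = C₀·(f + f² + … + f^5).
≈ 8.109 × (0.1403 + 0.0197 + 0.0028 + 0.0004 + 0.0001) ≈ 8.109 × 0.1633 ≈ 1.324 mcg/mL.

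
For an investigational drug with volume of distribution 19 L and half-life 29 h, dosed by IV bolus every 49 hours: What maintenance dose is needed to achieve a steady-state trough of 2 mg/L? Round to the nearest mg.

85 mg

τ/t½ = 49/29 ≈ 1.6897, so f = (1/2)^(49/29) ≈ 0.310001.
Cmin,ss = (D/Vd)·f/(1−f), so D = Cmin,ss·Vd·(1−f)/f.
D = 2 × 19 × (1−f)/f ≈ 2 × 19 × 2.22580 ≈ 84.58 mg.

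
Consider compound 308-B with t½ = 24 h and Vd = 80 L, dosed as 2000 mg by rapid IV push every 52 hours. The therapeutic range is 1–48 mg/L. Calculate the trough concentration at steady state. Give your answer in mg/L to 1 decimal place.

7.2 mg/L

k = ln2/t½ = ln2/24 ≈ 0.028881 h⁻¹; fraction remaining f = e^(−kτ) = e^(−0.028881×52) ≈ 0.2227.
Accumulation ratio R = 1/(1 − f) ≈ 1/0.7773 ≈ 1.2865.
Single-dose peak C₀ = D/Vd = 2000/80 ≈ 25.000 mg/L.
Cmax,ss = C₀/(1 − f) ≈ 25.000/0.7773 ≈ 32.163 mg/L.
One interval later, Cmin,ss = Cmax,ss·e^(−kτ) ≈ 32.163 × 0.2227 ≈ 7.163 mg/L.
Trough 7.2 mg/L vs MEC 1 mg/L: adequate.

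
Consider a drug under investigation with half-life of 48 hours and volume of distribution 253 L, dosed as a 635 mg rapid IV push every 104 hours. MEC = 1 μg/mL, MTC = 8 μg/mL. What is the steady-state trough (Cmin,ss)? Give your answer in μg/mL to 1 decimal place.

0.7 μg/mL

τ/t½ = 104/48 ≈ 2.1667, so fraction remaining f = (1/2)^(104/48) ≈ 0.2227.
Single-dose peak C₀ = D/Vd = 635/253 ≈ 2.510 μg/mL.
Steady-state trough Cmin,ss = C₀·f/(1−f) ≈ 2.510 × 0.2227/0.7773 ≈ 0.719 μg/mL.
Trough 0.7 μg/mL vs MEC 1 μg/mL: subtherapeutic.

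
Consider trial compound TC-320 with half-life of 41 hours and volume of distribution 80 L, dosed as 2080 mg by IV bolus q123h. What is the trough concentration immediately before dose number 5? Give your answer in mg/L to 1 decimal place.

f = (1/2)^(τ/t½) = (1/2)^(123/41) ≈ 0.1250.
C₀ = D/Vd = 2080/80 ≈ 26.000 mg/L.
Before the 5th dose, 4 doses have been given. Superposition: Cmin = C₀·(f + f² + … + f^4).
≈ 26.000 × (0.1250 + 0.0156 + 0.0020 + 0.0002) ≈ 26.000 × 0.1428 ≈ 3.713 mg/L.

3.7 mg/L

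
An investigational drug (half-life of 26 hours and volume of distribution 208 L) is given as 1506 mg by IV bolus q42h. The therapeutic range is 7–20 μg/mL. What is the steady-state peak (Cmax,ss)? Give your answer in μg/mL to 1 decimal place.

Over one 42-h interval, 42/26 ≈ 1.6154 half-lives elapse, leaving f ≈ 0.3264 of each dose.
Accumulation ratio R = 1/(1 − f) ≈ 1/0.6736 ≈ 1.4846.
Single-dose peak C₀ = D/Vd = 1506/208 ≈ 7.240 μg/mL.
Cmax,ss = C₀/(1 − f) ≈ 7.240/0.6736 ≈ 10.748 μg/mL.
Peak 10.7 μg/mL vs MTC 20 μg/mL: below toxic threshold.

10.7 μg/mL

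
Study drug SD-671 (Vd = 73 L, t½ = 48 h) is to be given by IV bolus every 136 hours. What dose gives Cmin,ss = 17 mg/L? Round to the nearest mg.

τ/t½ = 136/48 ≈ 2.8333, so f = (1/2)^(136/48) ≈ 0.140308.
Cmin,ss = (D/Vd)·f/(1−f), so D = Cmin,ss·Vd·(1−f)/f.
D = 17 × 73 × (1−f)/f ≈ 17 × 73 × 6.12718 ≈ 7603.83 mg.

7604 mg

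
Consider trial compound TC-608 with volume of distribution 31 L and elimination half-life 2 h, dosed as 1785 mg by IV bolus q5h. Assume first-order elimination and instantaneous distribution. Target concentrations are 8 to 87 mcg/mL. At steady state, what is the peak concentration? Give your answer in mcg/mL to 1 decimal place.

τ/t½ = 5/2 ≈ 2.5, so fraction remaining f = (1/2)^(5/2) ≈ 0.1768.
Accumulation ratio R = 1/(1 − f) ≈ 1/0.8232 ≈ 1.2148.
Each bolus raises the concentration by D/Vd = 1785/31 ≈ 57.581 mcg/mL.
Steady-state peak Cmax,ss = C₀·R ≈ 57.581 × 1.2148 ≈ 69.949 mcg/mL.
Peak 69.9 mcg/mL vs MTC 87 mcg/mL: below toxic threshold.

69.9 mcg/mL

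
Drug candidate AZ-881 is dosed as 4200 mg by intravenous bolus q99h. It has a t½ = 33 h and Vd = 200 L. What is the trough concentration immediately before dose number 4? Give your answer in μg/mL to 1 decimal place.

f = (1/2)^(τ/t½) = (1/2)^(99/33) ≈ 0.1250.
C₀ = D/Vd = 4200/200 ≈ 21.000 μg/mL.
Before the 4th dose, 3 doses have been given. Superposition: Cmin = C₀·(f + f² + … + f^3).
≈ 21.000 × (0.1250 + 0.0156 + 0.0020) ≈ 21.000 × 0.1426 ≈ 2.995 μg/mL.

3.0 μg/mL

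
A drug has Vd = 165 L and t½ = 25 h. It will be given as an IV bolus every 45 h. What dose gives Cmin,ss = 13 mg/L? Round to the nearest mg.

τ/t½ = 45/25 ≈ 1.8, so f = (1/2)^(45/25) ≈ 0.287175.
Cmin,ss = (D/Vd)·f/(1−f), so D = Cmin,ss·Vd·(1−f)/f.
D = 13 × 165 × (1−f)/f ≈ 13 × 165 × 2.48220 ≈ 5324.32 mg.

5324 mg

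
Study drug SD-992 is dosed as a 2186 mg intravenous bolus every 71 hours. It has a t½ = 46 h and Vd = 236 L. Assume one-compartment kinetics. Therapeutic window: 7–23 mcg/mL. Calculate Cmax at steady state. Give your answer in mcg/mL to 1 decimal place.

Over one 71-h interval, 71/46 ≈ 1.5435 half-lives elapse, leaving f ≈ 0.3431 of each dose.
At steady state, accumulation factor R = 1/(1 − e^(−kτ)) ≈ 1.5223.
Single-dose peak C₀ = D/Vd = 2186/236 ≈ 9.263 mcg/mL.
Cmax,ss = C₀/(1 − f) ≈ 9.263/0.6569 ≈ 14.101 mcg/mL.
Peak 14.1 mcg/mL vs MTC 23 mcg/mL: below toxic threshold.

14.1 mcg/mL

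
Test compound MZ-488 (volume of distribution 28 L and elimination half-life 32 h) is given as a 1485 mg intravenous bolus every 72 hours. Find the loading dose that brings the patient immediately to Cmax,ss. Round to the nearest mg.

f = (1/2)^(72/32) ≈ 0.210224; accumulation ratio R = 1/(1−f) ≈ 1.26618.
Loading dose to hit Cmax,ss on first dose: D_load = D_maint·R ≈ 1485 × 1.26618 ≈ 1880.28 mg.

1880 mg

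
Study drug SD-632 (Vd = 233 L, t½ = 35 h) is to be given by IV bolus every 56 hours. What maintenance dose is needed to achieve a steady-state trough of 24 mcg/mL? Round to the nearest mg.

11360 mg

τ/t½ = 56/35 ≈ 1.6, so f = (1/2)^(56/35) ≈ 0.329877.
Cmin,ss = (D/Vd)·f/(1−f), so D = Cmin,ss·Vd·(1−f)/f.
D = 24 × 233 × (1−f)/f ≈ 24 × 233 × 2.03143 ≈ 11359.76 mg.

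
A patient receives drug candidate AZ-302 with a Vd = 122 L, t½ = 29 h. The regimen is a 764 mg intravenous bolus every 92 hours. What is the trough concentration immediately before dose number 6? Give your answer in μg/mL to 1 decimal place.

f = (1/2)^(τ/t½) = (1/2)^(92/29) ≈ 0.1109.
C₀ = D/Vd = 764/122 ≈ 6.262 μg/mL.
Before the 6th dose, 5 doses have been given. Superposition: Cmin = C₀·(f + f² + … + f^5).
≈ 6.262 × (0.1109 + 0.0123 + 0.0014 + 0.0002 + 0.0000) ≈ 6.262 × 0.1248 ≈ 0.781 μg/mL.

0.8 μg/mL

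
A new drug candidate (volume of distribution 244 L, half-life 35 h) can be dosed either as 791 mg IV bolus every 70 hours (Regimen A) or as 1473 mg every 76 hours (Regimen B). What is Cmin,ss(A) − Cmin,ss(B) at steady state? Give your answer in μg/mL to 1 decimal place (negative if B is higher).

-0.6 μg/mL

Regimen A: f = (1/2)^(70/35) ≈ 0.2500; Cmin,ss = (791/244)·f/(1−f) ≈ 1.081 μg/mL.
Regimen B: f = (1/2)^(76/35) ≈ 0.2220; Cmin,ss = (1473/244)·f/(1−f) ≈ 1.723 μg/mL.
Difference ≈ 1.081 − 1.723 ≈ -0.642 μg/mL.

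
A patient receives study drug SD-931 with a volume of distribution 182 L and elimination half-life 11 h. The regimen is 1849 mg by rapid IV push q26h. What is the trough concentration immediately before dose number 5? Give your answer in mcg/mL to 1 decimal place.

f = (1/2)^(τ/t½) = (1/2)^(26/11) ≈ 0.1943.
C₀ = D/Vd = 1849/182 ≈ 10.159 mcg/mL.
Before the 5th dose, 4 doses have been given. Superposition: Cmin = C₀·(f + f² + … + f^4).
≈ 10.159 × (0.1943 + 0.0378 + 0.0073 + 0.0014) ≈ 10.159 × 0.2408 ≈ 2.446 mcg/mL.

2.4 mcg/mL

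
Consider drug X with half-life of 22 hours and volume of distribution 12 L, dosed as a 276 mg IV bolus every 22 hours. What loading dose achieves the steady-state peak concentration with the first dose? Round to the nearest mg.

f = (1/2)^(22/22) ≈ 0.500000; accumulation ratio R = 1/(1−f) ≈ 2.00000.
Loading dose to hit Cmax,ss on first dose: D_load = D_maint·R ≈ 276 × 2.00000 ≈ 552.00 mg.

552 mg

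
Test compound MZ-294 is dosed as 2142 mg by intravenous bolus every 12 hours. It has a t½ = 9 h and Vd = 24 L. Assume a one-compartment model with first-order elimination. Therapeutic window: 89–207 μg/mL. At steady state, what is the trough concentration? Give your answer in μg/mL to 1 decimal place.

58.7 μg/mL

k = ln2/t½ = ln2/9 ≈ 0.077016 h⁻¹; fraction remaining f = e^(−kτ) = e^(−0.077016×12) ≈ 0.3969.
Each bolus raises the concentration by D/Vd = 2142/24 ≈ 89.250 μg/mL.
Steady-state trough Cmin,ss = C₀·f/(1−f) ≈ 89.250 × 0.3969/0.6031 ≈ 58.735 μg/mL.
Trough 58.7 μg/mL vs MEC 89 μg/mL: subtherapeutic.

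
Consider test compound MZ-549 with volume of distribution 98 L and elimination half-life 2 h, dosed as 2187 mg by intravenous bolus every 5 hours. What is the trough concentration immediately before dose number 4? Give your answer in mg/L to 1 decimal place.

4.8 mg/L

f = (1/2)^(τ/t½) = (1/2)^(5/2) ≈ 0.1768.
C₀ = D/Vd = 2187/98 ≈ 22.316 mg/L.
Before the 4th dose, 3 doses have been given. Superposition: Cmin = C₀·(f + f² + … + f^3).
≈ 22.316 × (0.1768 + 0.0313 + 0.0055) ≈ 22.316 × 0.2136 ≈ 4.767 mg/L.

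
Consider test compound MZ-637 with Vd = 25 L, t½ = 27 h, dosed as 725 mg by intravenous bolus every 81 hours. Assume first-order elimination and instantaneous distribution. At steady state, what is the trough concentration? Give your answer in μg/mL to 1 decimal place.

4.1 μg/mL

The dosing interval is 3 half-lives, so f = 2^(−3) = 0.125.
Accumulation ratio R = 1/(1 − f) = 1/0.875 = 8/7.
Single-dose peak C₀ = D/Vd = 725/25 = 29 μg/mL.
Steady-state peak Cmax,ss = C₀·R = 29 × 8/7 ≈ 33.143 μg/mL.
Steady-state trough Cmin,ss = Cmax,ss·f ≈ 33.143 × 0.125 ≈ 4.143 μg/mL.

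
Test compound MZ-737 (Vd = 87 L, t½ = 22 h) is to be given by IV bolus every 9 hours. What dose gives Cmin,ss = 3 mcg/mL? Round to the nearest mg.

τ/t½ = 9/22 ≈ 0.40909, so f = (1/2)^(9/22) ≈ 0.753098.
Cmin,ss = (D/Vd)·f/(1−f), so D = Cmin,ss·Vd·(1−f)/f.
D = 3 × 87 × (1−f)/f ≈ 3 × 87 × 0.32785 ≈ 85.57 mg.

86 mg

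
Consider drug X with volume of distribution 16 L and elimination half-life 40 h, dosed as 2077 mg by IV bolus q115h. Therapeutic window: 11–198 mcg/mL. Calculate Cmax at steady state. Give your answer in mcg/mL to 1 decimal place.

150.3 mcg/mL

τ/t½ = 115/40 ≈ 2.875, so fraction remaining f = (1/2)^(115/40) ≈ 0.1363.
Accumulation ratio R = 1/(1 − f) ≈ 1/0.8637 ≈ 1.1578.
Each bolus raises the concentration by D/Vd = 2077/16 ≈ 129.812 mcg/mL.
Steady-state peak Cmax,ss = C₀·R ≈ 129.812 × 1.1578 ≈ 150.296 mcg/mL.
Peak 150.3 mcg/mL vs MTC 198 mcg/mL: below toxic threshold.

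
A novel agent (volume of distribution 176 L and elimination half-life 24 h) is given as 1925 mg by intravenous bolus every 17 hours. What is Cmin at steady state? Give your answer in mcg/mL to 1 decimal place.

k = ln2/t½ = ln2/24 ≈ 0.028881 h⁻¹; fraction remaining f = e^(−kτ) = e^(−0.028881×17) ≈ 0.6120.
Accumulation ratio R = 1/(1 − f) ≈ 1/0.3880 ≈ 2.5773.
Each bolus raises the concentration by D/Vd = 1925/176 ≈ 10.938 mcg/mL.
Steady-state peak Cmax,ss = C₀·R ≈ 10.938 × 2.5773 ≈ 28.191 mcg/mL.
One interval later, Cmin,ss = Cmax,ss·e^(−kτ) ≈ 28.191 × 0.6120 ≈ 17.253 mcg/mL.

17.3 mcg/mL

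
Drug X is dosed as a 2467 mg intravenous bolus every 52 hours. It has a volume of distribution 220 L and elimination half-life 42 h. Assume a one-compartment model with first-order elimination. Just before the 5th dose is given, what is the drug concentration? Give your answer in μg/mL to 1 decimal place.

8.0 μg/mL

f = (1/2)^(τ/t½) = (1/2)^(52/42) ≈ 0.4239.
C₀ = D/Vd = 2467/220 ≈ 11.214 μg/mL.
Before the 5th dose, 4 doses have been given. Superposition: Cmin = C₀·(f + f² + … + f^4).
≈ 11.214 × (0.4239 + 0.1797 + 0.0762 + 0.0323) ≈ 11.214 × 0.7121 ≈ 7.985 μg/mL.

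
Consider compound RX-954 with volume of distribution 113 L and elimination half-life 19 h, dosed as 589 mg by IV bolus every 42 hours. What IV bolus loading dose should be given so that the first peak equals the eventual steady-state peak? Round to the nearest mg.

f = (1/2)^(42/19) ≈ 0.216055; accumulation ratio R = 1/(1−f) ≈ 1.27560.
Loading dose to hit Cmax,ss on first dose: D_load = D_maint·R ≈ 589 × 1.27560 ≈ 751.33 mg.

751 mg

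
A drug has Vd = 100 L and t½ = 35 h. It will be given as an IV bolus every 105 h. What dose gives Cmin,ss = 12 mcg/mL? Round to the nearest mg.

8400 mg

τ/t½ = 105/35 ≈ 3, so f = (1/2)^(105/35) ≈ 0.125000.
Cmin,ss = (D/Vd)·f/(1−f), so D = Cmin,ss·Vd·(1−f)/f.
D = 12 × 100 × (1−f)/f ≈ 12 × 100 × 7.00000 ≈ 8400.00 mg.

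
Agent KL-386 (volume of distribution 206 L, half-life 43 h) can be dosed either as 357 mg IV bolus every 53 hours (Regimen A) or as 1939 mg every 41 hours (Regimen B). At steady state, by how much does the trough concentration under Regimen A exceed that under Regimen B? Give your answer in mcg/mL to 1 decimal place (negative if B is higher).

Regimen A: f = (1/2)^(53/43) ≈ 0.4256; Cmin,ss = (357/206)·f/(1−f) ≈ 1.284 mcg/mL.
Regimen B: f = (1/2)^(41/43) ≈ 0.5164; Cmin,ss = (1939/206)·f/(1−f) ≈ 10.051 mcg/mL.
Difference ≈ 1.284 − 10.051 ≈ -8.767 mcg/mL.

-8.8 mcg/mL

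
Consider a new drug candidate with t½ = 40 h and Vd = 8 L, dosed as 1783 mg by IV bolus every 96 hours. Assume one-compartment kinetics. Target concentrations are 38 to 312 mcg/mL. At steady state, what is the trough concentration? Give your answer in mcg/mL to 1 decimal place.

τ/t½ = 96/40 ≈ 2.4, so fraction remaining f = (1/2)^(96/40) ≈ 0.1895.
At steady state, accumulation factor R = 1/(1 − e^(−kτ)) ≈ 1.2338.
Each bolus raises the concentration by D/Vd = 1783/8 ≈ 222.875 mcg/mL.
Cmax,ss = C₀/(1 − f) ≈ 222.875/0.8105 ≈ 274.985 mcg/mL.
One interval later, Cmin,ss = Cmax,ss·e^(−kτ) ≈ 274.985 × 0.1895 ≈ 52.110 mcg/mL.
Trough 52.1 mcg/mL vs MEC 38 mcg/mL: adequate.

52.1 mcg/mL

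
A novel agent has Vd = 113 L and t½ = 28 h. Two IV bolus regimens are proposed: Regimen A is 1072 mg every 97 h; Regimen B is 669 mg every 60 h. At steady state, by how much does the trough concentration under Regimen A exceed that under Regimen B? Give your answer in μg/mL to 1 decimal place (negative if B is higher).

Regimen A: f = (1/2)^(97/28) ≈ 0.0906; Cmin,ss = (1072/113)·f/(1−f) ≈ 0.945 μg/mL.
Regimen B: f = (1/2)^(60/28) ≈ 0.2264; Cmin,ss = (669/113)·f/(1−f) ≈ 1.733 μg/mL.
Difference ≈ 0.945 − 1.733 ≈ -0.788 μg/mL.

-0.8 μg/mL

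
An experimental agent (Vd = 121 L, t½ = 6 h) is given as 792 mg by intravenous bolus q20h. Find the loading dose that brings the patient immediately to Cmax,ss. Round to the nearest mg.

879 mg

f = (1/2)^(20/6) ≈ 0.099213; accumulation ratio R = 1/(1−f) ≈ 1.11014.
Loading dose to hit Cmax,ss on first dose: D_load = D_maint·R ≈ 792 × 1.11014 ≈ 879.23 mg.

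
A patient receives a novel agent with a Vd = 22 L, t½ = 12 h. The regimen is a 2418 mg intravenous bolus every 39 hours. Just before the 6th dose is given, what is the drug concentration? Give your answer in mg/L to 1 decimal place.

12.9 mg/L

f = (1/2)^(τ/t½) = (1/2)^(39/12) ≈ 0.1051.
C₀ = D/Vd = 2418/22 ≈ 109.909 mg/L.
Before the 6th dose, 5 doses have been given. Superposition: Cmin = C₀·(f + f² + … + f^5).
≈ 109.909 × (0.1051 + 0.0110 + 0.0012 + 0.0001 + 0.0000) ≈ 109.909 × 0.1174 ≈ 12.903 mg/L.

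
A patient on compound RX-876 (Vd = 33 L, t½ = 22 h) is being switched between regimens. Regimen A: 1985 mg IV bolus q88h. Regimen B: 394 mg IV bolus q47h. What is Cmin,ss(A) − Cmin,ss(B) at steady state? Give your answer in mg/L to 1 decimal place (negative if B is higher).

0.5 mg/L

Regimen A: f = (1/2)^(88/22) ≈ 0.0625; Cmin,ss = (1985/33)·f/(1−f) ≈ 4.010 mg/L.
Regimen B: f = (1/2)^(47/22) ≈ 0.2275; Cmin,ss = (394/33)·f/(1−f) ≈ 3.516 mg/L.
Difference ≈ 4.010 − 3.516 ≈ 0.494 mg/L.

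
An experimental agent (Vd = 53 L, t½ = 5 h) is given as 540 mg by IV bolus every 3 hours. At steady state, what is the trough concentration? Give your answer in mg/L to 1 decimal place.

19.8 mg/L

Over one 3-h interval, 3/5 ≈ 0.6 half-lives elapse, leaving f ≈ 0.6598 of each dose.
Single-dose peak C₀ = D/Vd = 540/53 ≈ 10.189 mg/L.
Steady-state trough Cmin,ss = C₀·f/(1−f) ≈ 10.189 × 0.6598/0.3402 ≈ 19.761 mg/L.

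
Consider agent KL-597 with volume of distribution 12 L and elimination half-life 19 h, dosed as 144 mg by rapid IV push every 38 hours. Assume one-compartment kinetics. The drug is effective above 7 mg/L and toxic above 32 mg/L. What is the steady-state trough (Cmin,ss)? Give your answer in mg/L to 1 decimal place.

τ = 38 h = 2 half-lives, so f = (1/2)^2 = 0.25.
At steady state, R = 1/(1 − 0.25) = 4/3.
Single-dose peak C₀ = D/Vd = 144/12 = 12 mg/L.
Steady-state peak Cmax,ss = C₀·R = 12 × 4/3 ≈ 16.000 mg/L.
Steady-state trough Cmin,ss = Cmax,ss·f ≈ 16.000 × 0.25 ≈ 4.000 mg/L.
Trough 4.0 mg/L vs MEC 7 mg/L: subtherapeutic.

4.0 mg/L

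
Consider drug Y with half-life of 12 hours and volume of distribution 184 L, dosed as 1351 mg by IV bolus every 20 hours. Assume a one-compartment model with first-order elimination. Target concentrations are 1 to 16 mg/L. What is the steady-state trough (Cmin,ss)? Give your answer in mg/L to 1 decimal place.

k = ln2/t½ = ln2/12 ≈ 0.057762 h⁻¹; fraction remaining f = e^(−kτ) = e^(−0.057762×20) ≈ 0.3150.
At steady state, accumulation factor R = 1/(1 − e^(−kτ)) ≈ 1.4599.
Single-dose peak C₀ = D/Vd = 1351/184 ≈ 7.342 mg/L.
Steady-state peak Cmax,ss = C₀·R ≈ 7.342 × 1.4599 ≈ 10.719 mg/L.
Steady-state trough Cmin,ss = Cmax,ss·f ≈ 10.719 × 0.3150 ≈ 3.376 mg/L.
Trough 3.4 mg/L vs MEC 1 mg/L: adequate.

3.4 mg/L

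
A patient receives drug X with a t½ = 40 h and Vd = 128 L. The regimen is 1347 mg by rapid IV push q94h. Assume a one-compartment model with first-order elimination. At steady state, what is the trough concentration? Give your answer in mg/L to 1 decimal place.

τ/t½ = 94/40 ≈ 2.35, so fraction remaining f = (1/2)^(94/40) ≈ 0.1961.
Accumulation ratio R = 1/(1 − f) ≈ 1/0.8039 ≈ 1.2439.
Single-dose peak C₀ = D/Vd = 1347/128 ≈ 10.523 mg/L.
Steady-state peak Cmax,ss = C₀·R ≈ 10.523 × 1.2439 ≈ 13.090 mg/L.
Steady-state trough Cmin,ss = Cmax,ss·f ≈ 13.090 × 0.1961 ≈ 2.567 mg/L.

2.6 mg/L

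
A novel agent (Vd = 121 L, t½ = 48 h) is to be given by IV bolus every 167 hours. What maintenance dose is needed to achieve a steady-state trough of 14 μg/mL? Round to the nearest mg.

τ/t½ = 167/48 ≈ 3.4792, so f = (1/2)^(167/48) ≈ 0.089674.
Cmin,ss = (D/Vd)·f/(1−f), so D = Cmin,ss·Vd·(1−f)/f.
D = 14 × 121 × (1−f)/f ≈ 14 × 121 × 10.15150 ≈ 17196.64 mg.

17197 mg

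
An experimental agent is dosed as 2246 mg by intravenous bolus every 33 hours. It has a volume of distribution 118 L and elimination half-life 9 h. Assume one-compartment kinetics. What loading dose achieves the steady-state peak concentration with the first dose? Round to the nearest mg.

f = (1/2)^(33/9) ≈ 0.078745; accumulation ratio R = 1/(1−f) ≈ 1.08548.
Loading dose to hit Cmax,ss on first dose: D_load = D_maint·R ≈ 2246 × 1.08548 ≈ 2437.99 mg.

2438 mg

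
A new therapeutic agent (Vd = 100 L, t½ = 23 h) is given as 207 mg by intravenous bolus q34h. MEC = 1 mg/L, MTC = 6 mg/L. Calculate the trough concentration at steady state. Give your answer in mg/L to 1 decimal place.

τ/t½ = 34/23 ≈ 1.4783, so fraction remaining f = (1/2)^(34/23) ≈ 0.3589.
Single-dose peak C₀ = D/Vd = 207/100 ≈ 2.070 mg/L.
Steady-state trough Cmin,ss = C₀·f/(1−f) ≈ 2.070 × 0.3589/0.6411 ≈ 1.159 mg/L.
Trough 1.2 mg/L vs MEC 1 mg/L: adequate.

1.2 mg/L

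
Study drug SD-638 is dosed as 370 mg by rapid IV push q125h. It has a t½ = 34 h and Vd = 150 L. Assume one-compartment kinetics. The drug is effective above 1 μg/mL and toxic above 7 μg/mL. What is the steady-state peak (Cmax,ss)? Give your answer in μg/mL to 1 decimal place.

2.7 μg/mL

k = ln2/t½ = ln2/34 ≈ 0.020387 h⁻¹; fraction remaining f = e^(−kτ) = e^(−0.020387×125) ≈ 0.0782.
Accumulation ratio R = 1/(1 − f) ≈ 1/0.9218 ≈ 1.0848.
Single-dose peak C₀ = D/Vd = 370/150 ≈ 2.467 μg/mL.
Steady-state peak Cmax,ss = C₀·R ≈ 2.467 × 1.0848 ≈ 2.676 μg/mL.
Peak 2.7 μg/mL vs MTC 7 μg/mL: below toxic threshold.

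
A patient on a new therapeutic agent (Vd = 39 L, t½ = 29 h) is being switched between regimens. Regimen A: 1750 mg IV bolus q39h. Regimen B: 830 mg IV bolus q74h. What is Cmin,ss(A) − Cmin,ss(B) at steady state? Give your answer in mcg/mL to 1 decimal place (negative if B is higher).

24.8 mcg/mL

Regimen A: f = (1/2)^(39/29) ≈ 0.3937; Cmin,ss = (1750/39)·f/(1−f) ≈ 29.137 mcg/mL.
Regimen B: f = (1/2)^(74/29) ≈ 0.1706; Cmin,ss = (830/39)·f/(1−f) ≈ 4.378 mcg/mL.
Difference ≈ 29.137 − 4.378 ≈ 24.759 mcg/mL.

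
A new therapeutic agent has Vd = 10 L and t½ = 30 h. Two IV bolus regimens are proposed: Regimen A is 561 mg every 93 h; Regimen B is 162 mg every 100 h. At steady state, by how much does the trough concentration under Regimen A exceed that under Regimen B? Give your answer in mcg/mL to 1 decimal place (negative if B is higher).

5.6 mcg/mL

Regimen A: f = (1/2)^(93/30) ≈ 0.1166; Cmin,ss = (561/10)·f/(1−f) ≈ 7.405 mcg/mL.
Regimen B: f = (1/2)^(100/30) ≈ 0.0992; Cmin,ss = (162/10)·f/(1−f) ≈ 1.784 mcg/mL.
Difference ≈ 7.405 − 1.784 ≈ 5.621 mcg/mL.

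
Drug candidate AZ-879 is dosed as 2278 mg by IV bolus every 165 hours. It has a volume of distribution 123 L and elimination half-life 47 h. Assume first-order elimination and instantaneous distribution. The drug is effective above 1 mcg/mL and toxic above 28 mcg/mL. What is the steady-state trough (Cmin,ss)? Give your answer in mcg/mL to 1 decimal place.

Over one 165-h interval, 165/47 ≈ 3.5106 half-lives elapse, leaving f ≈ 0.0877 of each dose.
Accumulation ratio R = 1/(1 − f) ≈ 1/0.9123 ≈ 1.0961.
Each bolus raises the concentration by D/Vd = 2278/123 ≈ 18.520 mcg/mL.
Steady-state peak Cmax,ss = C₀·R ≈ 18.520 × 1.0961 ≈ 20.300 mcg/mL.
Steady-state trough Cmin,ss = Cmax,ss·f ≈ 20.300 × 0.0877 ≈ 1.780 mcg/mL.
Trough 1.8 mcg/mL vs MEC 1 mcg/mL: adequate.

1.8 mcg/mL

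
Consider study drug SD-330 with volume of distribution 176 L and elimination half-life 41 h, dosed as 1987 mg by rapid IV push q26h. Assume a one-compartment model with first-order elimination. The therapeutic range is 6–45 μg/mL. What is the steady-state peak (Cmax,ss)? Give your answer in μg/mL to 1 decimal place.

31.7 μg/mL

Over one 26-h interval, 26/41 ≈ 0.63415 half-lives elapse, leaving f ≈ 0.6443 of each dose.
At steady state, accumulation factor R = 1/(1 − e^(−kτ)) ≈ 2.8114.
Single-dose peak C₀ = D/Vd = 1987/176 ≈ 11.290 μg/mL.
Steady-state peak Cmax,ss = C₀·R ≈ 11.290 × 2.8114 ≈ 31.741 μg/mL.
Peak 31.7 μg/mL vs MTC 45 μg/mL: below toxic threshold.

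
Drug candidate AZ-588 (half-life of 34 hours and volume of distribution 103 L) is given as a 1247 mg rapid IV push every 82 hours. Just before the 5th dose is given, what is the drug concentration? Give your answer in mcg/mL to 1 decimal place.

2.8 mcg/mL

f = (1/2)^(τ/t½) = (1/2)^(82/34) ≈ 0.1879.
C₀ = D/Vd = 1247/103 ≈ 12.107 mcg/mL.
Before the 5th dose, 4 doses have been given. Superposition: Cmin = C₀·(f + f² + … + f^4).
≈ 12.107 × (0.1879 + 0.0353 + 0.0066 + 0.0012) ≈ 12.107 × 0.2310 ≈ 2.797 mcg/mL.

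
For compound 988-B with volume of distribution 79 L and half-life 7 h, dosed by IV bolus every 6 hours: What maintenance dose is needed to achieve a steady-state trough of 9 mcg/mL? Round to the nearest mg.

τ/t½ = 6/7 ≈ 0.85714, so f = (1/2)^(6/7) ≈ 0.552045.
Cmin,ss = (D/Vd)·f/(1−f), so D = Cmin,ss·Vd·(1−f)/f.
D = 9 × 79 × (1−f)/f ≈ 9 × 79 × 0.81145 ≈ 576.94 mg.

577 mg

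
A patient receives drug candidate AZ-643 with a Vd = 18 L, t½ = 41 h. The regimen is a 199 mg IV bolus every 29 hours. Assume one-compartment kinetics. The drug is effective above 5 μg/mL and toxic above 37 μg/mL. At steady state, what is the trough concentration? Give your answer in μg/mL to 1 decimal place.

k = ln2/t½ = ln2/41 ≈ 0.016906 h⁻¹; fraction remaining f = e^(−kτ) = e^(−0.016906×29) ≈ 0.6125.
Accumulation ratio R = 1/(1 − f) ≈ 1/0.3875 ≈ 2.5806.
Each bolus raises the concentration by D/Vd = 199/18 ≈ 11.056 μg/mL.
Cmax,ss = C₀/(1 − f) ≈ 11.056/0.3875 ≈ 28.532 μg/mL.
Steady-state trough Cmin,ss = Cmax,ss·f ≈ 28.532 × 0.6125 ≈ 17.476 μg/mL.
Trough 17.5 μg/mL vs MEC 5 μg/mL: adequate.

17.5 μg/mL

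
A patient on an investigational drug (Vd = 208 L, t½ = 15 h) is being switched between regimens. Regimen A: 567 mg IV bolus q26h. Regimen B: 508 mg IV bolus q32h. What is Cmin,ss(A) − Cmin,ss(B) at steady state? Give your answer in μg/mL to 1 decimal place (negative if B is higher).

Regimen A: f = (1/2)^(26/15) ≈ 0.3008; Cmin,ss = (567/208)·f/(1−f) ≈ 1.173 μg/mL.
Regimen B: f = (1/2)^(32/15) ≈ 0.2279; Cmin,ss = (508/208)·f/(1−f) ≈ 0.721 μg/mL.
Difference ≈ 1.173 − 0.721 ≈ 0.452 μg/mL.

0.5 μg/mL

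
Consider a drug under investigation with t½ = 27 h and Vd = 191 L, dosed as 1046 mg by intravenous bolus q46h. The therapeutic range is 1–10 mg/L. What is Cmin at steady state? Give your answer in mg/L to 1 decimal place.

Over one 46-h interval, 46/27 ≈ 1.7037 half-lives elapse, leaving f ≈ 0.3070 of each dose.
Accumulation ratio R = 1/(1 − f) ≈ 1/0.6930 ≈ 1.4430.
Single-dose peak C₀ = D/Vd = 1046/191 ≈ 5.476 mg/L.
Steady-state peak Cmax,ss = C₀·R ≈ 5.476 × 1.4430 ≈ 7.902 mg/L.
Steady-state trough Cmin,ss = Cmax,ss·f ≈ 7.902 × 0.3070 ≈ 2.426 mg/L.
Trough 2.4 mg/L vs MEC 1 mg/L: adequate.

2.4 mg/L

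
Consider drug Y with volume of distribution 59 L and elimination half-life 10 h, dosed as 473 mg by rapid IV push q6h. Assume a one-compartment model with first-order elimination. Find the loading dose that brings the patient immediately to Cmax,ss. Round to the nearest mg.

f = (1/2)^(6/10) ≈ 0.659754; accumulation ratio R = 1/(1−f) ≈ 2.93905.
Loading dose to hit Cmax,ss on first dose: D_load = D_maint·R ≈ 473 × 2.93905 ≈ 1390.17 mg.

1390 mg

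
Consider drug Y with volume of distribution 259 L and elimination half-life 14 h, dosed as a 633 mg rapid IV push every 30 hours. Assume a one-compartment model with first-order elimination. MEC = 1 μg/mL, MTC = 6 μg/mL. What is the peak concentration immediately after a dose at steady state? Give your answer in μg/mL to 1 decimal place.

τ/t½ = 30/14 ≈ 2.1429, so fraction remaining f = (1/2)^(30/14) ≈ 0.2264.
Accumulation ratio R = 1/(1 − f) ≈ 1/0.7736 ≈ 1.2927.
Each bolus raises the concentration by D/Vd = 633/259 ≈ 2.444 μg/mL.
Cmax,ss = C₀/(1 − f) ≈ 2.444/0.7736 ≈ 3.159 μg/mL.
Peak 3.2 μg/mL vs MTC 6 μg/mL: below toxic threshold.

3.2 μg/mL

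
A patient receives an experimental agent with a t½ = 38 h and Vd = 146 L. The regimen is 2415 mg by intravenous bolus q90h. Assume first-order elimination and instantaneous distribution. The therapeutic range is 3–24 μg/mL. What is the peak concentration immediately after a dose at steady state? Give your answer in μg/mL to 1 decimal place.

τ/t½ = 90/38 ≈ 2.3684, so fraction remaining f = (1/2)^(90/38) ≈ 0.1937.
At steady state, accumulation factor R = 1/(1 − e^(−kτ)) ≈ 1.2402.
Each bolus raises the concentration by D/Vd = 2415/146 ≈ 16.541 μg/mL.
Steady-state peak Cmax,ss = C₀·R ≈ 16.541 × 1.2402 ≈ 20.514 μg/mL.
Peak 20.5 μg/mL vs MTC 24 μg/mL: below toxic threshold.

20.5 μg/mL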